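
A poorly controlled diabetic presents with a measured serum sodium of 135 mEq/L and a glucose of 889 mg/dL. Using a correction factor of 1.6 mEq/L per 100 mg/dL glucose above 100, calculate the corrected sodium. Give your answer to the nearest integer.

148 mEq/L

Corrected Na = measured Na + 1.6 · (glucose − 100)/100
= 135 + 1.6 · (889 − 100)/100
= 135 + 12.6
= 147.6 mEq/L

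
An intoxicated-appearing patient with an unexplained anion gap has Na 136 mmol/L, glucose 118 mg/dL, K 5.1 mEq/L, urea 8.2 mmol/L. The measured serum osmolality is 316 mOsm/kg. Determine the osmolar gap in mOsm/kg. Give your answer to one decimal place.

Calculated osmolality = 2·Na + glucose/18 + urea
= 2·136 + 118/18 + 8.2
= 272 + 6.56 + 8.20
= 286.76 mOsm/kg ≈ 286.8 mOsm/kg
Osmolar gap = measured − calculated = 316 − 286.8 = 29.2 mOsm/kg

29.2 mOsm/kg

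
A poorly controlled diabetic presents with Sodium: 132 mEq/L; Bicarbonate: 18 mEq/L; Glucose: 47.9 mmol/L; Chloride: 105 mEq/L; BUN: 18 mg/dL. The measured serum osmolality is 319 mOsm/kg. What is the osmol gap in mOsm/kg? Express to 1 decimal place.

0.7 mOsm/kg

Calculated osmolality = 2·Na + glucose + BUN/2.8
= 2·132 + 47.9 + 18/2.8
= 264 + 47.90 + 6.43
= 318.33 mOsm/kg ≈ 318.3 mOsm/kg
Osmolar gap = measured − calculated = 319 − 318.3 = 0.7 mOsm/kg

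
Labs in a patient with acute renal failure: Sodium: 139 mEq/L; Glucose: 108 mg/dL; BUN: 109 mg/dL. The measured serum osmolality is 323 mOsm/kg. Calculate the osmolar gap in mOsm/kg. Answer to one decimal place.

0.1 mOsm/kg

Calculated osmolality = 2·Na + glucose/18 + BUN/2.8
= 2·139 + 108/18 + 109/2.8
= 278 + 6 + 38.93
= 322.93 mOsm/kg ≈ 322.9 mOsm/kg
Osmolar gap = measured − calculated = 323 − 322.9 = 0.1 mOsm/kg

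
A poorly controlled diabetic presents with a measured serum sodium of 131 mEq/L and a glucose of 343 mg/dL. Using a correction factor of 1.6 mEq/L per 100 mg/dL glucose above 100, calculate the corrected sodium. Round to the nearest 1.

Corrected Na = measured Na + 1.6 · (glucose − 100)/100
= 131 + 1.6 · (343 − 100)/100
= 131 + 3.9
= 134.9 mEq/L

135 mEq/L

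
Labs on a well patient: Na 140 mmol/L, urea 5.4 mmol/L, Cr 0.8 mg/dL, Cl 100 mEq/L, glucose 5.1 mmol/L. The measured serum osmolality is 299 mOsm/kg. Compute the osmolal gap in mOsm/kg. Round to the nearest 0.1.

8.5 mOsm/kg

Calculated osmolality = 2·Na + glucose + urea
= 2·140 + 5.1 + 5.4
= 280 + 5.10 + 5.40
= 290.5 mOsm/kg ≈ 290.5 mOsm/kg
Osmolar gap = measured − calculated = 299 − 290.5 = 8.5 mOsm/kg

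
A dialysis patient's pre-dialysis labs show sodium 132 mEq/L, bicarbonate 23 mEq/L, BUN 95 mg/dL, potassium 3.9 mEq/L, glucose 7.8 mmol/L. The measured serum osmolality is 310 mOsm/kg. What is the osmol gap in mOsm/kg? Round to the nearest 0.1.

Calculated osmolality = 2·Na + glucose + BUN/2.8
= 2·132 + 7.8 + 95/2.8
= 264 + 7.80 + 33.93
= 305.73 mOsm/kg ≈ 305.7 mOsm/kg
Osmolar gap = measured − calculated = 310 − 305.7 = 4.3 mOsm/kg

4.3 mOsm/kg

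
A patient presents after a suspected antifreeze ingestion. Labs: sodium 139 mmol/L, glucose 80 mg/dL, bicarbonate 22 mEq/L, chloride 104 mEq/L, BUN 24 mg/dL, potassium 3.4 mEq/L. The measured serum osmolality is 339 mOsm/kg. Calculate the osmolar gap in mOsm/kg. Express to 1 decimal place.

48.0 mOsm/kg

Calculated osmolality = 2·Na + glucose/18 + BUN/2.8
= 2·139 + 80/18 + 24/2.8
= 278 + 4.44 + 8.57
= 291.01 mOsm/kg ≈ 291.0 mOsm/kg
Osmolar gap = measured − calculated = 339 − 291.0 = 48.0 mOsm/kg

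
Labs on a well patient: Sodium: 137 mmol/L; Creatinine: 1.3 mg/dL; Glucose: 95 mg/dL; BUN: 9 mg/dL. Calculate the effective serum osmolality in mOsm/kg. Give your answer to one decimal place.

279.3 mOsm/kg

Effective osmolality excludes urea (freely permeant across cell membranes):
2·Na + glucose/18
= 2·137 + 95/18
= 274 + 5.28
= 279.28 mOsm/kg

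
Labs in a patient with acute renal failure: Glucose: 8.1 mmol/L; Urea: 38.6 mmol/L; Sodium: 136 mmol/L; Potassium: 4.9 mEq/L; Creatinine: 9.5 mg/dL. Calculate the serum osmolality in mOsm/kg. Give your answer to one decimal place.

318.7 mOsm/kg

Calculated osmolality = 2·Na + glucose + urea
= 2·136 + 8.1 + 38.6
= 272 + 8.10 + 38.60
= 318.7 mOsm/kg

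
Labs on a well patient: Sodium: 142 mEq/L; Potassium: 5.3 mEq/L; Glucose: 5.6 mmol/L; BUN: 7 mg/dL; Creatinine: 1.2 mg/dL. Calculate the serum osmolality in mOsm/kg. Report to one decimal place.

292.1 mOsm/kg

Calculated osmolality = 2·Na + glucose + BUN/2.8
= 2·142 + 5.6 + 7/2.8
= 284 + 5.60 + 2.50
= 292.1 mOsm/kg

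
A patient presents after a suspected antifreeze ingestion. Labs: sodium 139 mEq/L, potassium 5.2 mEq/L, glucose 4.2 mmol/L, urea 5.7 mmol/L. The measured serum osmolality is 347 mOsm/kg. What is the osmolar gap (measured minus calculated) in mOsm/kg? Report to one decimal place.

Calculated osmolality = 2·Na + glucose + urea
= 2·139 + 4.2 + 5.7
= 278 + 4.20 + 5.70
= 287.9 mOsm/kg ≈ 287.9 mOsm/kg
Osmolar gap = measured − calculated = 347 − 287.9 = 59.1 mOsm/kg

59.1 mOsm/kg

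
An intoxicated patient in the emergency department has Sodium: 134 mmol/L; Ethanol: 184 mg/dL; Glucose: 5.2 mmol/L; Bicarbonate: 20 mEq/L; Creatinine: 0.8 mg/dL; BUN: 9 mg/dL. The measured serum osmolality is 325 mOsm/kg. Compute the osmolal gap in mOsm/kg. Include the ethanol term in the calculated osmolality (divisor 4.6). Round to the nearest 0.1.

Calculated osmolality = 2·Na + glucose + BUN/2.8 + ethanol/4.6
= 2·134 + 5.2 + 9/2.8 + 184/4.6
= 268 + 5.20 + 3.21 + 40
= 316.41 mOsm/kg ≈ 316.4 mOsm/kg
Osmolar gap = measured − calculated = 325 − 316.4 = 8.6 mOsm/kg

8.6 mOsm/kg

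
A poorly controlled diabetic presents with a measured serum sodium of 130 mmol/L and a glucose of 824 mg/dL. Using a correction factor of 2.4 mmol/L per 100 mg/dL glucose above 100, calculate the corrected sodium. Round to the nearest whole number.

Corrected Na = measured Na + 2.4 · (glucose − 100)/100
= 130 + 2.4 · (824 − 100)/100
= 130 + 17.4
= 147.4 mmol/L

147 mmol/L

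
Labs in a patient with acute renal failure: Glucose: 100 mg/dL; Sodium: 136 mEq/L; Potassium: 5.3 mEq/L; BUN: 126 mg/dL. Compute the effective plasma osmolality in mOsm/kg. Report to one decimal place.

277.6 mOsm/kg

Effective osmolality excludes urea (freely permeant across cell membranes):
2·Na + glucose/18
= 2·136 + 100/18
= 272 + 5.56
= 277.56 mOsm/kg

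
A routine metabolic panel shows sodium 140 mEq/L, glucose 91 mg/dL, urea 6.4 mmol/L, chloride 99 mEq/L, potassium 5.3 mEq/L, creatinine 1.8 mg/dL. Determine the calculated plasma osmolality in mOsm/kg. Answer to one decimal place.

291.5 mOsm/kg

Calculated osmolality = 2·Na + glucose/18 + urea
= 2·140 + 91/18 + 6.4
= 280 + 5.06 + 6.40
= 291.46 mOsm/kg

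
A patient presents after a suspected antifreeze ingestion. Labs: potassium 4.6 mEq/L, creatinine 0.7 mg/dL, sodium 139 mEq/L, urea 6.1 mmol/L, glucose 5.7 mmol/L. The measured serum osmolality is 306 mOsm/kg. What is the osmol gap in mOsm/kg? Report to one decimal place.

Calculated osmolality = 2·Na + glucose + urea
= 2·139 + 5.7 + 6.1
= 278 + 5.70 + 6.10
= 289.8 mOsm/kg ≈ 289.8 mOsm/kg
Osmolar gap = measured − calculated = 306 − 289.8 = 16.2 mOsm/kg

16.2 mOsm/kg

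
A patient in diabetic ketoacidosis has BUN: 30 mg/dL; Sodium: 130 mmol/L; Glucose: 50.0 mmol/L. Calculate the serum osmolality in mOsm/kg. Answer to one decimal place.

320.7 mOsm/kg

Calculated osmolality = 2·Na + glucose + BUN/2.8
= 2·130 + 50 + 30/2.8
= 260 + 50 + 10.71
= 320.71 mOsm/kg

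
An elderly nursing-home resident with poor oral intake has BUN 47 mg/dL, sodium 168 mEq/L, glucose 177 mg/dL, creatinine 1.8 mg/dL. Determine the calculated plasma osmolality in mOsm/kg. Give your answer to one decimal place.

Calculated osmolality = 2·Na + glucose/18 + BUN/2.8
= 2·168 + 177/18 + 47/2.8
= 336 + 9.83 + 16.79
= 362.62 mOsm/kg

362.6 mOsm/kg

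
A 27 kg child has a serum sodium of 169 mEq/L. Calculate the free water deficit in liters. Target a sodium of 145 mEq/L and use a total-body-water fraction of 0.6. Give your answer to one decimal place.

2.7 L

TBW = 0.6 · 27 = 16.2 L
Free water deficit = TBW · (Na/145 − 1)
= 16.2 · (169/145 − 1)
= 16.2 · 0.1655
= 2.68 L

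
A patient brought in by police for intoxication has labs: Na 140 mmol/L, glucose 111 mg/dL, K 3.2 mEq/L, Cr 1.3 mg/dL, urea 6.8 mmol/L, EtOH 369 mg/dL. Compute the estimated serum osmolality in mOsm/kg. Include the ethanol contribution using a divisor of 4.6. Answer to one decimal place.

Calculated osmolality = 2·Na + glucose/18 + urea + ethanol/4.6
= 2·140 + 111/18 + 6.8 + 369/4.6
= 280 + 6.17 + 6.80 + 80.22
= 373.19 mOsm/kg

373.2 mOsm/kg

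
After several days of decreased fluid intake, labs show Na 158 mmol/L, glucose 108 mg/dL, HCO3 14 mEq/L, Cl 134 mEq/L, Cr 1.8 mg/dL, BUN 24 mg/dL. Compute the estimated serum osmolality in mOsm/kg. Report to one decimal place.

330.6 mOsm/kg

Calculated osmolality = 2·Na + glucose/18 + BUN/2.8
= 2·158 + 108/18 + 24/2.8
= 316 + 6 + 8.57
= 330.57 mOsm/kg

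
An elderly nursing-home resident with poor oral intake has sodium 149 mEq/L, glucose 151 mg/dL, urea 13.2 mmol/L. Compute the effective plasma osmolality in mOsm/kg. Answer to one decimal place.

Effective osmolality excludes urea (freely permeant across cell membranes):
2·Na + glucose/18
= 2·149 + 151/18
= 298 + 8.39
= 306.39 mOsm/kg

306.4 mOsm/kg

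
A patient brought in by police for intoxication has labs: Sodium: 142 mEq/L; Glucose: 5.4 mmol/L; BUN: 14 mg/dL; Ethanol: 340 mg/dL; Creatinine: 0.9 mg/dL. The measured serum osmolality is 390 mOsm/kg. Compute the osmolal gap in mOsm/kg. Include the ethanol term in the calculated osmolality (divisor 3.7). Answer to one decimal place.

3.7 mOsm/kg

Calculated osmolality = 2·Na + glucose + BUN/2.8 + ethanol/3.7
= 2·142 + 5.4 + 14/2.8 + 340/3.7
= 284 + 5.40 + 5 + 91.89
= 386.29 mOsm/kg ≈ 386.3 mOsm/kg
Osmolar gap = measured − calculated = 390 − 386.3 = 3.7 mOsm/kg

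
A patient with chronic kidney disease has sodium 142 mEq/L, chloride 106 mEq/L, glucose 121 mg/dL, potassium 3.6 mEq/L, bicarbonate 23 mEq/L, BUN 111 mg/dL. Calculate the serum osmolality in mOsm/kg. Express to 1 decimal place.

Calculated osmolality = 2·Na + glucose/18 + BUN/2.8
= 2·142 + 121/18 + 111/2.8
= 284 + 6.72 + 39.64
= 330.36 mOsm/kg

330.4 mOsm/kg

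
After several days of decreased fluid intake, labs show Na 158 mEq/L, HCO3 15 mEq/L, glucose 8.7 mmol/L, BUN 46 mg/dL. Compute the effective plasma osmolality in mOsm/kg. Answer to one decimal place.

324.7 mOsm/kg

Effective osmolality excludes urea (freely permeant across cell membranes):
2·Na + glucose
= 2·158 + 8.7
= 316 + 8.7
= 324.7 mOsm/kg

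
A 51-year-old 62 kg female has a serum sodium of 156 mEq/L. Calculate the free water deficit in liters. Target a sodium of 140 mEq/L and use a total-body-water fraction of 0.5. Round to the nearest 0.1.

TBW = 0.5 · 62 = 31 L
Free water deficit = TBW · (Na/140 − 1)
= 31 · (156/140 − 1)
= 31 · 0.1143
= 3.54 L

3.5 L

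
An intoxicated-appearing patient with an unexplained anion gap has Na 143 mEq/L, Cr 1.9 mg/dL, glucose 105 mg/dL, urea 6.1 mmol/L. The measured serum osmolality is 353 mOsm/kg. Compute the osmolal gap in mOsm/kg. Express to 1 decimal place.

55.1 mOsm/kg

Calculated osmolality = 2·Na + glucose/18 + urea
= 2·143 + 105/18 + 6.1
= 286 + 5.83 + 6.10
= 297.93 mOsm/kg ≈ 297.9 mOsm/kg
Osmolar gap = measured − calculated = 353 − 297.9 = 55.1 mOsm/kg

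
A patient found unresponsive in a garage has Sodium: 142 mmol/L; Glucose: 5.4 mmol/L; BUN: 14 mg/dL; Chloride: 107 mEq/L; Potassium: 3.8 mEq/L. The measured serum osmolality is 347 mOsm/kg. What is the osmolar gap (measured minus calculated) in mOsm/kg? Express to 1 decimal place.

Calculated osmolality = 2·Na + glucose + BUN/2.8
= 2·142 + 5.4 + 14/2.8
= 284 + 5.40 + 5
= 294.4 mOsm/kg ≈ 294.4 mOsm/kg
Osmolar gap = measured − calculated = 347 − 294.4 = 52.6 mOsm/kg

52.6 mOsm/kg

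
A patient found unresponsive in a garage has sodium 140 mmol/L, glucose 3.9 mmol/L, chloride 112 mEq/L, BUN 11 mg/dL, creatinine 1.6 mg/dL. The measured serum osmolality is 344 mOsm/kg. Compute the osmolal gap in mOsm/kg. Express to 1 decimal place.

Calculated osmolality = 2·Na + glucose + BUN/2.8
= 2·140 + 3.9 + 11/2.8
= 280 + 3.90 + 3.93
= 287.83 mOsm/kg ≈ 287.8 mOsm/kg
Osmolar gap = measured − calculated = 344 − 287.8 = 56.2 mOsm/kg

56.2 mOsm/kg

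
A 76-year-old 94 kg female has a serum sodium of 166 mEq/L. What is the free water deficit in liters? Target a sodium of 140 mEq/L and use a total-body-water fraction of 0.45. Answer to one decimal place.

7.9 L

TBW = 0.45 · 94 = 42.3 L
Free water deficit = TBW · (Na/140 − 1)
= 42.3 · (166/140 − 1)
= 42.3 · 0.1857
= 7.86 L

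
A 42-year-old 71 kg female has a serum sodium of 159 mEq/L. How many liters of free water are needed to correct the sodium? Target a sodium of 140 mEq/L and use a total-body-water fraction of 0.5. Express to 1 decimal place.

4.8 L

TBW = 0.5 · 71 = 35.5 L
Free water deficit = TBW · (Na/140 − 1)
= 35.5 · (159/140 − 1)
= 35.5 · 0.1357
= 4.82 L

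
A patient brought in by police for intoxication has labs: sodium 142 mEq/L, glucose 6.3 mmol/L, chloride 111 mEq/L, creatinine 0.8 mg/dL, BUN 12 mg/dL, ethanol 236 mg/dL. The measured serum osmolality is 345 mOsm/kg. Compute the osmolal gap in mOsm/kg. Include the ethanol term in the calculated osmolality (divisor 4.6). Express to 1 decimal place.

-0.9 mOsm/kg

Calculated osmolality = 2·Na + glucose + BUN/2.8 + ethanol/4.6
= 2·142 + 6.3 + 12/2.8 + 236/4.6
= 284 + 6.30 + 4.29 + 51.30
= 345.89 mOsm/kg ≈ 345.9 mOsm/kg
Osmolar gap = measured − calculated = 345 − 345.9 = -0.9 mOsm/kg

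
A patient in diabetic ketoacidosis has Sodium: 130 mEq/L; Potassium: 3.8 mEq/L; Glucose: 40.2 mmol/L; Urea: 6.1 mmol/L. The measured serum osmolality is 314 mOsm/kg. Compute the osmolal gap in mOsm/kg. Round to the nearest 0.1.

7.7 mOsm/kg

Calculated osmolality = 2·Na + glucose + urea
= 2·130 + 40.2 + 6.1
= 260 + 40.20 + 6.10
= 306.3 mOsm/kg ≈ 306.3 mOsm/kg
Osmolar gap = measured − calculated = 314 − 306.3 = 7.7 mOsm/kg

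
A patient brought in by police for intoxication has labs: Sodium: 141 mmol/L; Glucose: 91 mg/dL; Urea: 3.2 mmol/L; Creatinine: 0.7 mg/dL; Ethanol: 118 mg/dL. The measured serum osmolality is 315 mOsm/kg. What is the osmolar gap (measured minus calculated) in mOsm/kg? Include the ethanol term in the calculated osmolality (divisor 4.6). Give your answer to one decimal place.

Calculated osmolality = 2·Na + glucose/18 + urea + ethanol/4.6
= 2·141 + 91/18 + 3.2 + 118/4.6
= 282 + 5.06 + 3.20 + 25.65
= 315.91 mOsm/kg ≈ 315.9 mOsm/kg
Osmolar gap = measured − calculated = 315 − 315.9 = -0.9 mOsm/kg

-0.9 mOsm/kg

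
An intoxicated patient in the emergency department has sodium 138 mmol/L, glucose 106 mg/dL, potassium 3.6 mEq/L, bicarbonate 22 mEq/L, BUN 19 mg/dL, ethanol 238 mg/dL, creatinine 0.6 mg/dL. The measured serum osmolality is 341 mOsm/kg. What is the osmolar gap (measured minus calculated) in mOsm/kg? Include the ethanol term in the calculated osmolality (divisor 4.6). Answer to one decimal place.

0.6 mOsm/kg

Calculated osmolality = 2·Na + glucose/18 + BUN/2.8 + ethanol/4.6
= 2·138 + 106/18 + 19/2.8 + 238/4.6
= 276 + 5.89 + 6.79 + 51.74
= 340.42 mOsm/kg ≈ 340.4 mOsm/kg
Osmolar gap = measured − calculated = 341 − 340.4 = 0.6 mOsm/kg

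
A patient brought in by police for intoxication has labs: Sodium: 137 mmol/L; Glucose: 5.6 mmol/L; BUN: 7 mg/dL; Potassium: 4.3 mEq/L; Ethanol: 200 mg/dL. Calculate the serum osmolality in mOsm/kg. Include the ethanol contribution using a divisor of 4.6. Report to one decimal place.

Calculated osmolality = 2·Na + glucose + BUN/2.8 + ethanol/4.6
= 2·137 + 5.6 + 7/2.8 + 200/4.6
= 274 + 5.60 + 2.50 + 43.48
= 325.58 mOsm/kg

325.6 mOsm/kg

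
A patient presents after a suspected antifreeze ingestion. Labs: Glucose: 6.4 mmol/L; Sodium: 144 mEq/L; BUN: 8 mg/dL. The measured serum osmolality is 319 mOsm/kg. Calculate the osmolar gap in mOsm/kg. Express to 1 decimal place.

21.7 mOsm/kg

Calculated osmolality = 2·Na + glucose + BUN/2.8
= 2·144 + 6.4 + 8/2.8
= 288 + 6.40 + 2.86
= 297.26 mOsm/kg ≈ 297.3 mOsm/kg
Osmolar gap = measured − calculated = 319 − 297.3 = 21.7 mOsm/kg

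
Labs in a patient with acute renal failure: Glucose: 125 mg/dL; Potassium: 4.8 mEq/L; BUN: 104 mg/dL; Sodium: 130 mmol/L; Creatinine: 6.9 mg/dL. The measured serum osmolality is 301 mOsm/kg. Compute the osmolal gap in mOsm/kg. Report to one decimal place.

-3.1 mOsm/kg

Calculated osmolality = 2·Na + glucose/18 + BUN/2.8
= 2·130 + 125/18 + 104/2.8
= 260 + 6.94 + 37.14
= 304.08 mOsm/kg ≈ 304.1 mOsm/kg
Osmolar gap = measured − calculated = 301 − 304.1 = -3.1 mOsm/kg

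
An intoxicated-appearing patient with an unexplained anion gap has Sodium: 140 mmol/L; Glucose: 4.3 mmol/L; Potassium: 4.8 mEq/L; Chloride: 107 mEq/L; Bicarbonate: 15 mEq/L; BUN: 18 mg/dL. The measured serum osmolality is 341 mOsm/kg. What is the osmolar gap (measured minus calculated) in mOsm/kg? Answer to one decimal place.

Calculated osmolality = 2·Na + glucose + BUN/2.8
= 2·140 + 4.3 + 18/2.8
= 280 + 4.30 + 6.43
= 290.73 mOsm/kg ≈ 290.7 mOsm/kg
Osmolar gap = measured − calculated = 341 − 290.7 = 50.3 mOsm/kg

50.3 mOsm/kg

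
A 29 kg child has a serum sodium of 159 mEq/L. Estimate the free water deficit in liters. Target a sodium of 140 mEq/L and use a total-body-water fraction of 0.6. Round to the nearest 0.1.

TBW = 0.6 · 29 = 17.4 L
Free water deficit = TBW · (Na/140 − 1)
= 17.4 · (159/140 − 1)
= 17.4 · 0.1357
= 2.36 L

2.4 L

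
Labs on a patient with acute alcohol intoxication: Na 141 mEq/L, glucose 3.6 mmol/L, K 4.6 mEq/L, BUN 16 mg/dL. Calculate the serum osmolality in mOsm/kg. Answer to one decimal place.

Calculated osmolality = 2·Na + glucose + BUN/2.8
= 2·141 + 3.6 + 16/2.8
= 282 + 3.60 + 5.71
= 291.31 mOsm/kg

291.3 mOsm/kg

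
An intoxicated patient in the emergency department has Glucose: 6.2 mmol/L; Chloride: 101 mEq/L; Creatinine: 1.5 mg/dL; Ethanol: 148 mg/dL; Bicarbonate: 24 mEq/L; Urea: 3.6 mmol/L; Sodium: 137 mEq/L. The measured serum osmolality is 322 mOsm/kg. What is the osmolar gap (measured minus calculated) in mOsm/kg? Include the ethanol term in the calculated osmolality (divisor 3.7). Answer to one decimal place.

Calculated osmolality = 2·Na + glucose + urea + ethanol/3.7
= 2·137 + 6.2 + 3.6 + 148/3.7
= 274 + 6.20 + 3.60 + 40
= 323.8 mOsm/kg ≈ 323.8 mOsm/kg
Osmolar gap = measured − calculated = 322 − 323.8 = -1.8 mOsm/kg

-1.8 mOsm/kg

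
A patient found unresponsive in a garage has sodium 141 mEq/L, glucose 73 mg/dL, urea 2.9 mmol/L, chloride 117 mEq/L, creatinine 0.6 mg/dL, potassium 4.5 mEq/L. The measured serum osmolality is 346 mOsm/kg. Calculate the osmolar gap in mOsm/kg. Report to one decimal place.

Calculated osmolality = 2·Na + glucose/18 + urea
= 2·141 + 73/18 + 2.9
= 282 + 4.06 + 2.90
= 288.96 mOsm/kg ≈ 289.0 mOsm/kg
Osmolar gap = measured − calculated = 346 − 289.0 = 57.0 mOsm/kg

57.0 mOsm/kg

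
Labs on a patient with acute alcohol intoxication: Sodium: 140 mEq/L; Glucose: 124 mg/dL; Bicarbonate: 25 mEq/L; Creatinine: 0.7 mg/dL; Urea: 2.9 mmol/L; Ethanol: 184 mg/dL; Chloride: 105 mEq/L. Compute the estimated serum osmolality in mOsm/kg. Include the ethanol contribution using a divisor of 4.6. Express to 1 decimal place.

329.8 mOsm/kg

Calculated osmolality = 2·Na + glucose/18 + urea + ethanol/4.6
= 2·140 + 124/18 + 2.9 + 184/4.6
= 280 + 6.89 + 2.90 + 40
= 329.79 mOsm/kg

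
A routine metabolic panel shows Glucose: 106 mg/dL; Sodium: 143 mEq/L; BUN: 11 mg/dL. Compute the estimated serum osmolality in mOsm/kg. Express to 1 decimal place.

Calculated osmolality = 2·Na + glucose/18 + BUN/2.8
= 2·143 + 106/18 + 11/2.8
= 286 + 5.89 + 3.93
= 295.82 mOsm/kg

295.8 mOsm/kg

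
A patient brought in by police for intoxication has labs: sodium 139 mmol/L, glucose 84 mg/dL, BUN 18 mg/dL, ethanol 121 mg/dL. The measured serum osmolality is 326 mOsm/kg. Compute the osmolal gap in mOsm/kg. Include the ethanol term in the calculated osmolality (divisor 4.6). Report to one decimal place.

10.6 mOsm/kg

Calculated osmolality = 2·Na + glucose/18 + BUN/2.8 + ethanol/4.6
= 2·139 + 84/18 + 18/2.8 + 121/4.6
= 278 + 4.67 + 6.43 + 26.30
= 315.4 mOsm/kg ≈ 315.4 mOsm/kg
Osmolar gap = measured − calculated = 326 − 315.4 = 10.6 mOsm/kg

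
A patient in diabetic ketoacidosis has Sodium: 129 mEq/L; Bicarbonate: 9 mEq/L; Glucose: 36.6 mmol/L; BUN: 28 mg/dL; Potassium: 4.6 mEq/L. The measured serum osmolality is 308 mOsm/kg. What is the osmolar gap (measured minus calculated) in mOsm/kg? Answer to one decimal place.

3.4 mOsm/kg

Calculated osmolality = 2·Na + glucose + BUN/2.8
= 2·129 + 36.6 + 28/2.8
= 258 + 36.60 + 10
= 304.6 mOsm/kg ≈ 304.6 mOsm/kg
Osmolar gap = measured − calculated = 308 − 304.6 = 3.4 mOsm/kg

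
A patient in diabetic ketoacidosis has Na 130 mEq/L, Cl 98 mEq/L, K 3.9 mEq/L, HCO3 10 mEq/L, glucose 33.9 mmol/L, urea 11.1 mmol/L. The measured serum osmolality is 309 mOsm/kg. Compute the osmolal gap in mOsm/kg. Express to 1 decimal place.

4.0 mOsm/kg

Calculated osmolality = 2·Na + glucose + urea
= 2·130 + 33.9 + 11.1
= 260 + 33.90 + 11.10
= 305 mOsm/kg ≈ 305.0 mOsm/kg
Osmolar gap = measured − calculated = 309 − 305.0 = 4.0 mOsm/kg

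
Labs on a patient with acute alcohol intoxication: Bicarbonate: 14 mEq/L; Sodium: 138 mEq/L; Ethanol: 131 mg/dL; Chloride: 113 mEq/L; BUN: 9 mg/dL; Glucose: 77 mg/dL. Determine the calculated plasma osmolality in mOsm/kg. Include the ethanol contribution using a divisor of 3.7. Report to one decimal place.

318.9 mOsm/kg

Calculated osmolality = 2·Na + glucose/18 + BUN/2.8 + ethanol/3.7
= 2·138 + 77/18 + 9/2.8 + 131/3.7
= 276 + 4.28 + 3.21 + 35.41
= 318.9 mOsm/kg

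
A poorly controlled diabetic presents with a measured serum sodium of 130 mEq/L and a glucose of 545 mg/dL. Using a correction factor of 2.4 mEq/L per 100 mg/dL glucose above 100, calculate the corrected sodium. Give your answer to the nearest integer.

141 mEq/L

Corrected Na = measured Na + 2.4 · (glucose − 100)/100
= 130 + 2.4 · (545 − 100)/100
= 130 + 10.7
= 140.7 mEq/L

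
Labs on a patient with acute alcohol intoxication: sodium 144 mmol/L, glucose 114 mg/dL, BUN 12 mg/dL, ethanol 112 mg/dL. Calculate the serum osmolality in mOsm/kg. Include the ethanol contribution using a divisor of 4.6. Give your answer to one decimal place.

323.0 mOsm/kg

Calculated osmolality = 2·Na + glucose/18 + BUN/2.8 + ethanol/4.6
= 2·144 + 114/18 + 12/2.8 + 112/4.6
= 288 + 6.33 + 4.29 + 24.35
= 322.97 mOsm/kg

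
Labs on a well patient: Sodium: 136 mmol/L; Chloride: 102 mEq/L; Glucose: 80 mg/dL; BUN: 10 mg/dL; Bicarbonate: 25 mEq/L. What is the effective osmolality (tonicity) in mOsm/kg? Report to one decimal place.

276.4 mOsm/kg

Effective osmolality excludes urea (freely permeant across cell membranes):
2·Na + glucose/18
= 2·136 + 80/18
= 272 + 4.44
= 276.44 mOsm/kg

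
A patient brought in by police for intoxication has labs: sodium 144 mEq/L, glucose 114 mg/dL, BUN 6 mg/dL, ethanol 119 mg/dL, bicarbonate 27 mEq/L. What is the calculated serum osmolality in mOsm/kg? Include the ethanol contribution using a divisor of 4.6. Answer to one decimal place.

Calculated osmolality = 2·Na + glucose/18 + BUN/2.8 + ethanol/4.6
= 2·144 + 114/18 + 6/2.8 + 119/4.6
= 288 + 6.33 + 2.14 + 25.87
= 322.34 mOsm/kg

322.3 mOsm/kg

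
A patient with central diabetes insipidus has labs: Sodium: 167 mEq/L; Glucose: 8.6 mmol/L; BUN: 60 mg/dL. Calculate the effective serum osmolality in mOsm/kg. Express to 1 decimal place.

Effective osmolality excludes urea (freely permeant across cell membranes):
2·Na + glucose
= 2·167 + 8.6
= 334 + 8.6
= 342.6 mOsm/kg

342.6 mOsm/kg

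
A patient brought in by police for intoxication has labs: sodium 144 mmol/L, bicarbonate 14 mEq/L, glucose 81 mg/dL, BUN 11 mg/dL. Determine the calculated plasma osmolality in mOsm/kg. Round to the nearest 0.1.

Calculated osmolality = 2·Na + glucose/18 + BUN/2.8
= 2·144 + 81/18 + 11/2.8
= 288 + 4.50 + 3.93
= 296.43 mOsm/kg

296.4 mOsm/kg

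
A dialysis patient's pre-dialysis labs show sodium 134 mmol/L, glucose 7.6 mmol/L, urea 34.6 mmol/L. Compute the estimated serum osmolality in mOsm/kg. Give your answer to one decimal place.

310.2 mOsm/kg

Calculated osmolality = 2·Na + glucose + urea
= 2·134 + 7.6 + 34.6
= 268 + 7.60 + 34.60
= 310.2 mOsm/kg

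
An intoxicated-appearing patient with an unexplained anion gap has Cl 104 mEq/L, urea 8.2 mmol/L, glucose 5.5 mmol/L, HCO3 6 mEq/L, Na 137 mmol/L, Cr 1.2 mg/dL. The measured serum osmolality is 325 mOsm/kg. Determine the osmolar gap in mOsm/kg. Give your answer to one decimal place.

Calculated osmolality = 2·Na + glucose + urea
= 2·137 + 5.5 + 8.2
= 274 + 5.50 + 8.20
= 287.7 mOsm/kg ≈ 287.7 mOsm/kg
Osmolar gap = measured − calculated = 325 − 287.7 = 37.3 mOsm/kg

37.3 mOsm/kg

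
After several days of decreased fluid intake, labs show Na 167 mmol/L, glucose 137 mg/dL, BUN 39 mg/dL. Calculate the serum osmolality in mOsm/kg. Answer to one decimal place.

Calculated osmolality = 2·Na + glucose/18 + BUN/2.8
= 2·167 + 137/18 + 39/2.8
= 334 + 7.61 + 13.93
= 355.54 mOsm/kg

355.5 mOsm/kg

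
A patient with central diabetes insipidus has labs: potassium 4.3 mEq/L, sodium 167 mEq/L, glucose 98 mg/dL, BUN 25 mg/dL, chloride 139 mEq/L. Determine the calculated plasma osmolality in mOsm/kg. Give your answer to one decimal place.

348.4 mOsm/kg

Calculated osmolality = 2·Na + glucose/18 + BUN/2.8
= 2·167 + 98/18 + 25/2.8
= 334 + 5.44 + 8.93
= 348.37 mOsm/kg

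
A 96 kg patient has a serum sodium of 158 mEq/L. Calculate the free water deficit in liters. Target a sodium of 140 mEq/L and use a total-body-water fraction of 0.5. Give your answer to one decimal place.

6.2 L

TBW = 0.5 · 96 = 48 L
Free water deficit = TBW · (Na/140 − 1)
= 48 · (158/140 − 1)
= 48 · 0.1286
= 6.17 L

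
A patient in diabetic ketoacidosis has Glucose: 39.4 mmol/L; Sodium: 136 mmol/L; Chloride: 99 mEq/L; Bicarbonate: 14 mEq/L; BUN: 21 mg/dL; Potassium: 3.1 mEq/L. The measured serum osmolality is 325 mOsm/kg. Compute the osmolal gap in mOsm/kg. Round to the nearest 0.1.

6.1 mOsm/kg

Calculated osmolality = 2·Na + glucose + BUN/2.8
= 2·136 + 39.4 + 21/2.8
= 272 + 39.40 + 7.50
= 318.9 mOsm/kg ≈ 318.9 mOsm/kg
Osmolar gap = measured − calculated = 325 − 318.9 = 6.1 mOsm/kg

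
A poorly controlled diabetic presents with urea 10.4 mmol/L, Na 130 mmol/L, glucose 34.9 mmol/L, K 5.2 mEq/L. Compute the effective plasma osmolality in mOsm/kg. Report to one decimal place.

294.9 mOsm/kg

Effective osmolality excludes urea (freely permeant across cell membranes):
2·Na + glucose
= 2·130 + 34.9
= 260 + 34.9
= 294.9 mOsm/kg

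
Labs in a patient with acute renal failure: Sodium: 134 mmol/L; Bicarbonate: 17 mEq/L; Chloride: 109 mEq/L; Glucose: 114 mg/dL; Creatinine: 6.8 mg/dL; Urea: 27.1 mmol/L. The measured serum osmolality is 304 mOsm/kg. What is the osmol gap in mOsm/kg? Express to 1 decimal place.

Calculated osmolality = 2·Na + glucose/18 + urea
= 2·134 + 114/18 + 27.1
= 268 + 6.33 + 27.10
= 301.43 mOsm/kg ≈ 301.4 mOsm/kg
Osmolar gap = measured − calculated = 304 − 301.4 = 2.6 mOsm/kg

2.6 mOsm/kg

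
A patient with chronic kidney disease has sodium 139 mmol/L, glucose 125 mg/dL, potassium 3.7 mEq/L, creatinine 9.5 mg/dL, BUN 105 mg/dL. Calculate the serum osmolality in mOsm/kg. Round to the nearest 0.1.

322.4 mOsm/kg

Calculated osmolality = 2·Na + glucose/18 + BUN/2.8
= 2·139 + 125/18 + 105/2.8
= 278 + 6.94 + 37.50
= 322.44 mOsm/kg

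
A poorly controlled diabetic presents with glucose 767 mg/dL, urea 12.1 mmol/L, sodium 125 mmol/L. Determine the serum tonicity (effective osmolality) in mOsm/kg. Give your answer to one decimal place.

Effective osmolality excludes urea (freely permeant across cell membranes):
2·Na + glucose/18
= 2·125 + 767/18
= 250 + 42.61
= 292.61 mOsm/kg

292.6 mOsm/kg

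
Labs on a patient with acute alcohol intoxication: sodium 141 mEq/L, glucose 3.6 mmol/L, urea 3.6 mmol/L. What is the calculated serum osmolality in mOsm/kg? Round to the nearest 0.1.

Calculated osmolality = 2·Na + glucose + urea
= 2·141 + 3.6 + 3.6
= 282 + 3.60 + 3.60
= 289.2 mOsm/kg

289.2 mOsm/kg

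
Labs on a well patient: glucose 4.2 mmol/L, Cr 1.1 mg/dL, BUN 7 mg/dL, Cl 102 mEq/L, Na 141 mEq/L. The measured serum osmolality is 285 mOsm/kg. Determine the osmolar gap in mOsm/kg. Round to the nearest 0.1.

Calculated osmolality = 2·Na + glucose + BUN/2.8
= 2·141 + 4.2 + 7/2.8
= 282 + 4.20 + 2.50
= 288.7 mOsm/kg ≈ 288.7 mOsm/kg
Osmolar gap = measured − calculated = 285 − 288.7 = -3.7 mOsm/kg

-3.7 mOsm/kg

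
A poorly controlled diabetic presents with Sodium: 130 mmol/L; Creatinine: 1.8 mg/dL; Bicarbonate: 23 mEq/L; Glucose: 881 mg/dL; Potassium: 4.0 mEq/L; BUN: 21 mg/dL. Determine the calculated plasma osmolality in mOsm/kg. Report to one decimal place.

Calculated osmolality = 2·Na + glucose/18 + BUN/2.8
= 2·130 + 881/18 + 21/2.8
= 260 + 48.94 + 7.50
= 316.44 mOsm/kg

316.4 mOsm/kg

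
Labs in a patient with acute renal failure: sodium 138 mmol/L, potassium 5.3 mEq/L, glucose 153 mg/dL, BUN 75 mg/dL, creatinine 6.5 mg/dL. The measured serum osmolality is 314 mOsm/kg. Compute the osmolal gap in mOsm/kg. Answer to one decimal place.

2.7 mOsm/kg

Calculated osmolality = 2·Na + glucose/18 + BUN/2.8
= 2·138 + 153/18 + 75/2.8
= 276 + 8.50 + 26.79
= 311.29 mOsm/kg ≈ 311.3 mOsm/kg
Osmolar gap = measured − calculated = 314 − 311.3 = 2.7 mOsm/kg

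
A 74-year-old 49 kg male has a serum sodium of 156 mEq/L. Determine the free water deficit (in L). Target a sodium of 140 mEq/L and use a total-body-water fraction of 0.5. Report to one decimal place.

TBW = 0.5 · 49 = 24.5 L
Free water deficit = TBW · (Na/140 − 1)
= 24.5 · (156/140 − 1)
= 24.5 · 0.1143
= 2.8 L

2.8 L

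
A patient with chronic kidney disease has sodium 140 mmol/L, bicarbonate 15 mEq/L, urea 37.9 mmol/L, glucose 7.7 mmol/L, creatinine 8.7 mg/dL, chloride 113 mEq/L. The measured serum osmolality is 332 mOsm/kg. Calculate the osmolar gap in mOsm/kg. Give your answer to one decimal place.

Calculated osmolality = 2·Na + glucose + urea
= 2·140 + 7.7 + 37.9
= 280 + 7.70 + 37.90
= 325.6 mOsm/kg ≈ 325.6 mOsm/kg
Osmolar gap = measured − calculated = 332 − 325.6 = 6.4 mOsm/kg

6.4 mOsm/kg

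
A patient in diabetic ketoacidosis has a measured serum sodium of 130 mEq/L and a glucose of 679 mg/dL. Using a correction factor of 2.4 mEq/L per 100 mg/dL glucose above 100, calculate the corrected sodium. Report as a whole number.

144 mEq/L

Corrected Na = measured Na + 2.4 · (glucose − 100)/100
= 130 + 2.4 · (679 − 100)/100
= 130 + 13.9
= 143.9 mEq/L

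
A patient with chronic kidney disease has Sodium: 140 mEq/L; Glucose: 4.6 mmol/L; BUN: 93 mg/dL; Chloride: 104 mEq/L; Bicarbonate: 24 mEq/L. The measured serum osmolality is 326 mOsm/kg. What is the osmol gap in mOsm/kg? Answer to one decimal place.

Calculated osmolality = 2·Na + glucose + BUN/2.8
= 2·140 + 4.6 + 93/2.8
= 280 + 4.60 + 33.21
= 317.81 mOsm/kg ≈ 317.8 mOsm/kg
Osmolar gap = measured − calculated = 326 − 317.8 = 8.2 mOsm/kg

8.2 mOsm/kg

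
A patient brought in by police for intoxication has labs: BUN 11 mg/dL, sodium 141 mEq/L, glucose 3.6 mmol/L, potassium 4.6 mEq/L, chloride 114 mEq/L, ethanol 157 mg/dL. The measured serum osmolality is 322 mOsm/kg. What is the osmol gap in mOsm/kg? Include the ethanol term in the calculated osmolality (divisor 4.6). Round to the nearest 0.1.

-1.7 mOsm/kg

Calculated osmolality = 2·Na + glucose + BUN/2.8 + ethanol/4.6
= 2·141 + 3.6 + 11/2.8 + 157/4.6
= 282 + 3.60 + 3.93 + 34.13
= 323.66 mOsm/kg ≈ 323.7 mOsm/kg
Osmolar gap = measured − calculated = 322 − 323.7 = -1.7 mOsm/kg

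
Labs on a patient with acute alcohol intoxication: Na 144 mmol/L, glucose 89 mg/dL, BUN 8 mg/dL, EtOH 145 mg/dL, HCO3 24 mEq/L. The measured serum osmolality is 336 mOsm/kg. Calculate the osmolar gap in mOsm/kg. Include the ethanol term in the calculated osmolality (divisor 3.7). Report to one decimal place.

Calculated osmolality = 2·Na + glucose/18 + BUN/2.8 + ethanol/3.7
= 2·144 + 89/18 + 8/2.8 + 145/3.7
= 288 + 4.94 + 2.86 + 39.19
= 334.99 mOsm/kg ≈ 335.0 mOsm/kg
Osmolar gap = measured − calculated = 336 − 335.0 = 1.0 mOsm/kg

1.0 mOsm/kg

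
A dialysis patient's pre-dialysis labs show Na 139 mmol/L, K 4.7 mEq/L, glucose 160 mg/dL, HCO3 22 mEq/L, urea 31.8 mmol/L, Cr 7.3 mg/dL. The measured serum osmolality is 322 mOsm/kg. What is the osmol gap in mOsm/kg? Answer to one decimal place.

Calculated osmolality = 2·Na + glucose/18 + urea
= 2·139 + 160/18 + 31.8
= 278 + 8.89 + 31.80
= 318.69 mOsm/kg ≈ 318.7 mOsm/kg
Osmolar gap = measured − calculated = 322 − 318.7 = 3.3 mOsm/kg

3.3 mOsm/kg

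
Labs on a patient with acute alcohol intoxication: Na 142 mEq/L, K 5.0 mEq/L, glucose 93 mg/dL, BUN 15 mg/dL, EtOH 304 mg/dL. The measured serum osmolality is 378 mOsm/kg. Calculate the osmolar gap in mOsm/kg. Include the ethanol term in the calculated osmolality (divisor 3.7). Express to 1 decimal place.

1.3 mOsm/kg

Calculated osmolality = 2·Na + glucose/18 + BUN/2.8 + ethanol/3.7
= 2·142 + 93/18 + 15/2.8 + 304/3.7
= 284 + 5.17 + 5.36 + 82.16
= 376.69 mOsm/kg ≈ 376.7 mOsm/kg
Osmolar gap = measured − calculated = 378 − 376.7 = 1.3 mOsm/kg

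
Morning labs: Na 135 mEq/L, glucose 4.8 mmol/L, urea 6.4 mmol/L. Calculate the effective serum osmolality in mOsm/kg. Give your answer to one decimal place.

Effective osmolality excludes urea (freely permeant across cell membranes):
2·Na + glucose
= 2·135 + 4.8
= 270 + 4.8
= 274.8 mOsm/kg

274.8 mOsm/kg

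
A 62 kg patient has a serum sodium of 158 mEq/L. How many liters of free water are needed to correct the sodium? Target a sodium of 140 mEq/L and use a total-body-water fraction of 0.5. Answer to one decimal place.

TBW = 0.5 · 62 = 31 L
Free water deficit = TBW · (Na/140 − 1)
= 31 · (158/140 − 1)
= 31 · 0.1286
= 3.99 L

4.0 L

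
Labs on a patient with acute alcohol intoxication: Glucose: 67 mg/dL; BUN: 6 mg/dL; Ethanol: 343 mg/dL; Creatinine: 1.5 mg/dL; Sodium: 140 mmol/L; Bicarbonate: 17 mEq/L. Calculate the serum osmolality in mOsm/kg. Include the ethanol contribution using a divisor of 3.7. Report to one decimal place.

Calculated osmolality = 2·Na + glucose/18 + BUN/2.8 + ethanol/3.7
= 2·140 + 67/18 + 6/2.8 + 343/3.7
= 280 + 3.72 + 2.14 + 92.70
= 378.56 mOsm/kg

378.6 mOsm/kg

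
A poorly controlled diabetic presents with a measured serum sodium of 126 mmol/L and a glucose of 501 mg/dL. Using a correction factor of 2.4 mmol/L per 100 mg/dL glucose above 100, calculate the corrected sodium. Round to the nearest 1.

136 mmol/L

Corrected Na = measured Na + 2.4 · (glucose − 100)/100
= 126 + 2.4 · (501 − 100)/100
= 126 + 9.6
= 135.6 mmol/L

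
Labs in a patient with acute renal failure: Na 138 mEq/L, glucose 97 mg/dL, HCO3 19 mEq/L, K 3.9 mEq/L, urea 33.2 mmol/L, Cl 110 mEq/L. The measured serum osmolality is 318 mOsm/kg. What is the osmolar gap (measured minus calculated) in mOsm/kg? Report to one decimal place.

Calculated osmolality = 2·Na + glucose/18 + urea
= 2·138 + 97/18 + 33.2
= 276 + 5.39 + 33.20
= 314.59 mOsm/kg ≈ 314.6 mOsm/kg
Osmolar gap = measured − calculated = 318 − 314.6 = 3.4 mOsm/kg

3.4 mOsm/kg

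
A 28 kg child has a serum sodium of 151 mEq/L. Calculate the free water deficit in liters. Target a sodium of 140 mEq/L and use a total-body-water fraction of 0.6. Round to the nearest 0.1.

TBW = 0.6 · 28 = 16.8 L
Free water deficit = TBW · (Na/140 − 1)
= 16.8 · (151/140 − 1)
= 16.8 · 0.0786
= 1.32 L

1.3 L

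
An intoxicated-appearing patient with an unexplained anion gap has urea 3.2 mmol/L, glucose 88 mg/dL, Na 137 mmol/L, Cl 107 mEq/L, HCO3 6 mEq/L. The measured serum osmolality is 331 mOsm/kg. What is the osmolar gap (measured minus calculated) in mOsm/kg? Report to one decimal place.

Calculated osmolality = 2·Na + glucose/18 + urea
= 2·137 + 88/18 + 3.2
= 274 + 4.89 + 3.20
= 282.09 mOsm/kg ≈ 282.1 mOsm/kg
Osmolar gap = measured − calculated = 331 − 282.1 = 48.9 mOsm/kg

48.9 mOsm/kg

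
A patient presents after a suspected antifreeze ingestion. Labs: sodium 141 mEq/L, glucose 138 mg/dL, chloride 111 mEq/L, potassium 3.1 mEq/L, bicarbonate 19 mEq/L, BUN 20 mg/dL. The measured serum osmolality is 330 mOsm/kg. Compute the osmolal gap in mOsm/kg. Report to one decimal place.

33.2 mOsm/kg

Calculated osmolality = 2·Na + glucose/18 + BUN/2.8
= 2·141 + 138/18 + 20/2.8
= 282 + 7.67 + 7.14
= 296.81 mOsm/kg ≈ 296.8 mOsm/kg
Osmolar gap = measured − calculated = 330 − 296.8 = 33.2 mOsm/kg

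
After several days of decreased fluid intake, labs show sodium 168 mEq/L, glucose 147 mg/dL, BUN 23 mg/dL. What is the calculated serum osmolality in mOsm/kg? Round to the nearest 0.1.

352.4 mOsm/kg

Calculated osmolality = 2·Na + glucose/18 + BUN/2.8
= 2·168 + 147/18 + 23/2.8
= 336 + 8.17 + 8.21
= 352.38 mOsm/kg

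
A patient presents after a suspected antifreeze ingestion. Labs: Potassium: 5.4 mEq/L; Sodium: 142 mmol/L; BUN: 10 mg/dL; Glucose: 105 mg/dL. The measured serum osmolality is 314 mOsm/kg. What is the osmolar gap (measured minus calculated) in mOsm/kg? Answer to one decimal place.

Calculated osmolality = 2·Na + glucose/18 + BUN/2.8
= 2·142 + 105/18 + 10/2.8
= 284 + 5.83 + 3.57
= 293.4 mOsm/kg ≈ 293.4 mOsm/kg
Osmolar gap = measured − calculated = 314 − 293.4 = 20.6 mOsm/kg

20.6 mOsm/kg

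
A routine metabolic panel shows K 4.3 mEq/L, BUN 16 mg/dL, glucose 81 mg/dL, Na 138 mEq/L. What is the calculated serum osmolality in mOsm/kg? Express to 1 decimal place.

286.2 mOsm/kg

Calculated osmolality = 2·Na + glucose/18 + BUN/2.8
= 2·138 + 81/18 + 16/2.8
= 276 + 4.50 + 5.71
= 286.21 mOsm/kg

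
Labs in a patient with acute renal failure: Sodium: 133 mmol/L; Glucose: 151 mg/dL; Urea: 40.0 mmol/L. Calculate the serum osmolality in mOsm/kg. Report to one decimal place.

314.4 mOsm/kg

Calculated osmolality = 2·Na + glucose/18 + urea
= 2·133 + 151/18 + 40
= 266 + 8.39 + 40
= 314.39 mOsm/kg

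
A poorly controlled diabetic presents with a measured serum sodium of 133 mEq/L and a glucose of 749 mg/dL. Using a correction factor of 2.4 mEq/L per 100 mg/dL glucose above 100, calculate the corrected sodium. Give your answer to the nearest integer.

Corrected Na = measured Na + 2.4 · (glucose − 100)/100
= 133 + 2.4 · (749 − 100)/100
= 133 + 15.6
= 148.6 mEq/L

149 mEq/L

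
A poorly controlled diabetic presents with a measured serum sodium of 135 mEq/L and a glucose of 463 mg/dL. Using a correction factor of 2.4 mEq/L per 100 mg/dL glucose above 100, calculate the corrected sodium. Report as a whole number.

144 mEq/L

Corrected Na = measured Na + 2.4 · (glucose − 100)/100
= 135 + 2.4 · (463 − 100)/100
= 135 + 8.7
= 143.7 mEq/L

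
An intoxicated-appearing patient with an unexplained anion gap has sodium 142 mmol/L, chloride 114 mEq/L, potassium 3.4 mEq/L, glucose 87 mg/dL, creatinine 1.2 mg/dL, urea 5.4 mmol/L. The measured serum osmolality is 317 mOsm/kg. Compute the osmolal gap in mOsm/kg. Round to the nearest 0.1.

Calculated osmolality = 2·Na + glucose/18 + urea
= 2·142 + 87/18 + 5.4
= 284 + 4.83 + 5.40
= 294.23 mOsm/kg ≈ 294.2 mOsm/kg
Osmolar gap = measured − calculated = 317 − 294.2 = 22.8 mOsm/kg

22.8 mOsm/kg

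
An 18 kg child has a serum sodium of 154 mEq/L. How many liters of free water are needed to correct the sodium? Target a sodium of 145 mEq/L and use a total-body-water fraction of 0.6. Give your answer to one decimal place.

0.7 L

TBW = 0.6 · 18 = 10.8 L
Free water deficit = TBW · (Na/145 − 1)
= 10.8 · (154/145 − 1)
= 10.8 · 0.0621
= 0.67 L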